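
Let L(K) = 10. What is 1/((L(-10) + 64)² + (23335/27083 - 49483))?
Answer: -27083/1191818246 ≈ -2.2724e-5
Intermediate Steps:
1/((L(-10) + 64)² + (23335/27083 - 49483)) = 1/((10 + 64)² + (23335/27083 - 49483)) = 1/(74² + (23335*(1/27083) - 49483)) = 1/(5476 + (23335/27083 - 49483)) = 1/(5476 - 1340124754/27083) = 1/(-1191818246/27083) = -27083/1191818246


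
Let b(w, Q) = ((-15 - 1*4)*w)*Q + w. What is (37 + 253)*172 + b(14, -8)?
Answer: 52022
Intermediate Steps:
b(w, Q) = w - 19*Q*w (b(w, Q) = ((-15 - 4)*w)*Q + w = (-19*w)*Q + w = -19*Q*w + w = w - 19*Q*w)
(37 + 253)*172 + b(14, -8) = (37 + 253)*172 + 14*(1 - 19*(-8)) = 290*172 + 14*(1 + 152) = 49880 + 14*153 = 49880 + 2142 = 52022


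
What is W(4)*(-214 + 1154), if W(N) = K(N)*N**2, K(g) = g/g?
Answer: 15040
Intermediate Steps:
K(g) = 1
W(N) = N**2 (W(N) = 1*N**2 = N**2)
W(4)*(-214 + 1154) = 4**2*(-214 + 1154) = 16*940 = 15040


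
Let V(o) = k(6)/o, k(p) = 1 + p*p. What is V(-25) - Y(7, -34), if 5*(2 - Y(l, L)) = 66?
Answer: 243/25 ≈ 9.7200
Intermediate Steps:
k(p) = 1 + p**2
Y(l, L) = -56/5 (Y(l, L) = 2 - 1/5*66 = 2 - 66/5 = -56/5)
V(o) = 37/o (V(o) = (1 + 6**2)/o = (1 + 36)/o = 37/o)
V(-25) - Y(7, -34) = 37/(-25) - 1*(-56/5) = 37*(-1/25) + 56/5 = -37/25 + 56/5 = 243/25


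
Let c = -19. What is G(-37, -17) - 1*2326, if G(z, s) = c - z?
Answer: -2308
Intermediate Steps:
G(z, s) = -19 - z
G(-37, -17) - 1*2326 = (-19 - 1*(-37)) - 1*2326 = (-19 + 37) - 2326 = 18 - 2326 = -2308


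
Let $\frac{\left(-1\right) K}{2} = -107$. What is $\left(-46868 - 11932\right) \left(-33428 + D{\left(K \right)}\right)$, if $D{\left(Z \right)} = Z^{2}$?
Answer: $-727238400$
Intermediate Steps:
$K = 214$ ($K = \left(-2\right) \left(-107\right) = 214$)
$\left(-46868 - 11932\right) \left(-33428 + D{\left(K \right)}\right) = \left(-46868 - 11932\right) \left(-33428 + 214^{2}\right) = - 58800 \left(-33428 + 45796\right) = \left(-58800\right) 12368 = -727238400$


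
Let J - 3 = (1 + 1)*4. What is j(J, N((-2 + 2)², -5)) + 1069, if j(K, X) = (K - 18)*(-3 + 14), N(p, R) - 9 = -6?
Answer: 992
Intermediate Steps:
N(p, R) = 3 (N(p, R) = 9 - 6 = 3)
J = 11 (J = 3 + (1 + 1)*4 = 3 + 2*4 = 3 + 8 = 11)
j(K, X) = -198 + 11*K (j(K, X) = (-18 + K)*11 = -198 + 11*K)
j(J, N((-2 + 2)², -5)) + 1069 = (-198 + 11*11) + 1069 = (-198 + 121) + 1069 = -77 + 1069 = 992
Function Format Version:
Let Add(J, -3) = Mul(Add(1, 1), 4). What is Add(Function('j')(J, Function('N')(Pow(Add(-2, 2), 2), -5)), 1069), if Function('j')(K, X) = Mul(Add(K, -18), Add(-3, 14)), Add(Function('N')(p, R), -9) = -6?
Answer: 992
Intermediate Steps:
Function('N')(p, R) = 3 (Function('N')(p, R) = Add(9, -6) = 3)
J = 11 (J = Add(3, Mul(Add(1, 1), 4)) = Add(3, Mul(2, 4)) = Add(3, 8) = 11)
Function('j')(K, X) = Add(-198, Mul(11, K)) (Function('j')(K, X) = Mul(Add(-18, K), 11) = Add(-198, Mul(11, K)))
Add(Function('j')(J, Function('N')(Pow(Add(-2, 2), 2), -5)), 1069) = Add(Add(-198, Mul(11, 11)), 1069) = Add(Add(-198, 121), 1069) = Add(-77, 1069) = 992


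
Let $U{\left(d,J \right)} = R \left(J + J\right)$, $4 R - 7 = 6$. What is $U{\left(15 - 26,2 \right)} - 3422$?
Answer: $-3409$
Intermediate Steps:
$R = \frac{13}{4}$ ($R = \frac{7}{4} + \frac{1}{4} \cdot 6 = \frac{7}{4} + \frac{3}{2} = \frac{13}{4} \approx 3.25$)
$U{\left(d,J \right)} = \frac{13 J}{2}$ ($U{\left(d,J \right)} = \frac{13 \left(J + J\right)}{4} = \frac{13 \cdot 2 J}{4} = \frac{13 J}{2}$)
$U{\left(15 - 26,2 \right)} - 3422 = \frac{13}{2} \cdot 2 - 3422 = 13 - 3422 = -3409$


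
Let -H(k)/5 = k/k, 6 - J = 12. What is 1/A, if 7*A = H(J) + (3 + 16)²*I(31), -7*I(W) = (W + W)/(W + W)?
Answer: -49/396 ≈ -0.12374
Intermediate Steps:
I(W) = -⅐ (I(W) = -(W + W)/(7*(W + W)) = -2*W/(7*(2*W)) = -2*W*1/(2*W)/7 = -⅐*1 = -⅐)
J = -6 (J = 6 - 1*12 = 6 - 12 = -6)
H(k) = -5 (H(k) = -5*k/k = -5*1 = -5)
A = -396/49 (A = (-5 + (3 + 16)²*(-⅐))/7 = (-5 + 19²*(-⅐))/7 = (-5 + 361*(-⅐))/7 = (-5 - 361/7)/7 = (⅐)*(-396/7) = -396/49 ≈ -8.0816)
1/A = 1/(-396/49) = -49/396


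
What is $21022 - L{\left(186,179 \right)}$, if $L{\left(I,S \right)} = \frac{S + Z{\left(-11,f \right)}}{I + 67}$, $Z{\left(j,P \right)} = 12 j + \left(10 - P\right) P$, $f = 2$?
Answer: $\frac{5318503}{253} \approx 21022.0$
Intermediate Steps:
$Z{\left(j,P \right)} = 12 j + P \left(10 - P\right)$
$L{\left(I,S \right)} = \frac{-116 + S}{67 + I}$ ($L{\left(I,S \right)} = \frac{S + \left(- 2^{2} + 10 \cdot 2 + 12 \left(-11\right)\right)}{I + 67} = \frac{S - 116}{67 + I} = \frac{-116 + S}{67 + I}$)
$21022 - L{\left(186,179 \right)} = 21022 - \frac{-116 + 179}{67 + 186} = 21022 - \frac{1}{253} \cdot 63 = 21022 - \frac{63}{253} = \frac{5318503}{253}$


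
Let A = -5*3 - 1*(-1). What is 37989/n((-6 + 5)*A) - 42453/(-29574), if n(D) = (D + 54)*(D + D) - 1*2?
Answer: 210383/9827 ≈ 21.409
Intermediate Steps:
A = -14 (A = -15 + 1 = -14)
n(D) = -2 + 2*D*(54 + D) (n(D) = (54 + D)*(2*D) - 2 = 2*D*(54 + D) - 2 = -2 + 2*D*(54 + D))
37989/n((-6 + 5)*A) - 42453/(-29574) = 37989/(-2 + 2*((-6 + 5)*(-14))**2 + 108*((-6 + 5)*(-14))) - 42453/(-29574) = 37989/(-2 + 2*(-1*(-14))**2 + 108*(-1*(-14))) - 42453*(-1/29574) = 37989/(-2 + 2*14**2 + 108*14) + 89/62 = 37989/(-2 + 2*196 + 1512) + 89/62 = 37989/(-2 + 392 + 1512) + 89/62 = 37989/1902 + 89/62 = 37989*(1/1902) + 89/62 = 12663/634 + 89/62 = 210383/9827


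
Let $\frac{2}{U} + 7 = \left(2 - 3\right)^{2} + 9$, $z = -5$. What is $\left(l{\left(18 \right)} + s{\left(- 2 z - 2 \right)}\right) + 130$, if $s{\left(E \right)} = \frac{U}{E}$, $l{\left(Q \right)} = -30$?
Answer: $\frac{1201}{12} \approx 100.08$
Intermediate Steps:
$U = \frac{2}{3}$ ($U = \frac{2}{-7 + \left(\left(2 - 3\right)^{2} + 9\right)} = \frac{2}{-7 + \left(\left(-1\right)^{2} + 9\right)} = \frac{2}{-7 + \left(1 + 9\right)} = \frac{2}{-7 + 10} = \frac{2}{3} \approx 0.66667$)
$s{\left(E \right)} = \frac{2}{3 E}$
$\left(l{\left(18 \right)} + s{\left(- 2 z - 2 \right)}\right) + 130 = \left(-30 + \frac{2}{3 \left(\left(-2\right) \left(-5\right) - 2\right)}\right) + 130 = \left(-30 + \frac{2}{3 \left(10 - 2\right)}\right) + 130 = \left(-30 + \frac{2}{3 \cdot 8}\right) + 130 = \left(-30 + \frac{2}{3} \cdot \frac{1}{8}\right) + 130 = \left(-30 + \frac{1}{12}\right) + 130 = - \frac{359}{12} + 130 = \frac{1201}{12}$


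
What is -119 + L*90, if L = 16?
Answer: 1321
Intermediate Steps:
-119 + L*90 = -119 + 16*90 = -119 + 1440 = 1321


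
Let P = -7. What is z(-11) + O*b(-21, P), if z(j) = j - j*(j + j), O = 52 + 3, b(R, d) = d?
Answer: -638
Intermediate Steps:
O = 55
z(j) = j - 2*j² (z(j) = j - j*2*j = j - 2*j²)
z(-11) + O*b(-21, P) = -11*(1 - 2*(-11)) + 55*(-7) = -11*(1 + 22) - 385 = -11*23 - 385 = -253 - 385 = -638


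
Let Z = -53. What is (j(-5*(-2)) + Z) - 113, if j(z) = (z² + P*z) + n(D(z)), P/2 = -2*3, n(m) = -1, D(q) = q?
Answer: -187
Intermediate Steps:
P = -12 (P = 2*(-2*3) = 2*(-6) = -12)
j(z) = -1 + z² - 12*z (j(z) = (z² - 12*z) - 1 = -1 + z² - 12*z)
(j(-5*(-2)) + Z) - 113 = ((-1 + (-5*(-2))² - (-60)*(-2)) - 53) - 113 = ((-1 + 10² - 12*10) - 53) - 113 = ((-1 + 100 - 120) - 53) - 113 = (-21 - 53) - 113 = -74 - 113 = -187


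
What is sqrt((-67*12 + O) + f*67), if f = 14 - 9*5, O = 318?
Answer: I*sqrt(2563) ≈ 50.626*I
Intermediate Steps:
f = -31 (f = 14 - 45 = -31)
sqrt((-67*12 + O) + f*67) = sqrt((-67*12 + 318) - 31*67) = sqrt((-804 + 318) - 2077) = sqrt(-486 - 2077) = sqrt(-2563) = I*sqrt(2563)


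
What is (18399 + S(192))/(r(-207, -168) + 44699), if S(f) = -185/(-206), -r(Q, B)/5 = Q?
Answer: 3790379/9421204 ≈ 0.40232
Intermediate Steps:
r(Q, B) = -5*Q
S(f) = 185/206 (S(f) = -185*(-1/206) = 185/206)
(18399 + S(192))/(r(-207, -168) + 44699) = (18399 + 185/206)/(-5*(-207) + 44699) = 3790379/(206*(1035 + 44699)) = (3790379/206)/45734 = (3790379/206)*(1/45734) = 3790379/9421204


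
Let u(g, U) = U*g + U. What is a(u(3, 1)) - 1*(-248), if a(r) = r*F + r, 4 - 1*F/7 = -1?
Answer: 392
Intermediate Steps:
F = 35 (F = 28 - 7*(-1) = 28 + 7 = 35)
u(g, U) = U + U*g
a(r) = 36*r (a(r) = r*35 + r = 35*r + r = 36*r)
a(u(3, 1)) - 1*(-248) = 36*(1*(1 + 3)) - 1*(-248) = 36*(1*4) + 248 = 36*4 + 248 = 144 + 248 = 392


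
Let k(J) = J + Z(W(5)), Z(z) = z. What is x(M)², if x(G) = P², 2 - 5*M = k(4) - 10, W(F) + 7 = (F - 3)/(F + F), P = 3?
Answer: 81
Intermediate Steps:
W(F) = -7 + (-3 + F)/(2*F) (W(F) = -7 + (F - 3)/(F + F) = -7 + (-3 + F)/((2*F)) = -7 + (-3 + F)*(1/(2*F)) = -7 + (-3 + F)/(2*F))
k(J) = -34/5 + J (k(J) = J + (½)*(-3 - 13*5)/5 = J + (½)*(⅕)*(-3 - 65) = J + (½)*(⅕)*(-68) = J - 34/5 = -34/5 + J)
M = 74/25 (M = ⅖ - ((-34/5 + 4) - 10)/5 = ⅖ - (-14/5 - 10)/5 = ⅖ - ⅕*(-64/5) = ⅖ + 64/25 = 74/25 ≈ 2.9600)
x(G) = 9 (x(G) = 3² = 9)
x(M)² = 9² = 81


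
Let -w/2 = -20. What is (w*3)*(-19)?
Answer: -2280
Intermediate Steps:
w = 40 (w = -2*(-20) = 40)
(w*3)*(-19) = (40*3)*(-19) = 120*(-19) = -2280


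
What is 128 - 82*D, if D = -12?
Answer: 1112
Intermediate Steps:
128 - 82*D = 128 - 82*(-12) = 128 + 984 = 1112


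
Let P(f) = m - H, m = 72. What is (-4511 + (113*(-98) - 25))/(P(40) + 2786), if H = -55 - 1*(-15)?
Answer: -1115/207 ≈ -5.3865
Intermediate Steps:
H = -40 (H = -55 + 15 = -40)
P(f) = 112 (P(f) = 72 - 1*(-40) = 72 + 40 = 112)
(-4511 + (113*(-98) - 25))/(P(40) + 2786) = (-4511 + (113*(-98) - 25))/(112 + 2786) = (-4511 + (-11074 - 25))/2898 = (-4511 - 11099)*(1/2898) = -15610*1/2898 = -1115/207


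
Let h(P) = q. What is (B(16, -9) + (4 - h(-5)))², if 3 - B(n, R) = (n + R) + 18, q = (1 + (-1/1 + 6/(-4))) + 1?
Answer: 1225/4 ≈ 306.25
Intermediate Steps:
q = -½ (q = (1 + (-1*1 + 6*(-¼))) + 1 = (1 + (-1 - 3/2)) + 1 = (1 - 5/2) + 1 = -3/2 + 1 = -½ ≈ -0.50000)
h(P) = -½
B(n, R) = -15 - R - n (B(n, R) = 3 - ((n + R) + 18) = 3 - ((R + n) + 18) = 3 - (18 + R + n) = 3 + (-18 - R - n) = -15 - R - n)
(B(16, -9) + (4 - h(-5)))² = ((-15 - 1*(-9) - 1*16) + (4 - 1*(-½)))² = ((-15 + 9 - 16) + (4 + ½))² = (-22 + 9/2)² = (-35/2)² = 1225/4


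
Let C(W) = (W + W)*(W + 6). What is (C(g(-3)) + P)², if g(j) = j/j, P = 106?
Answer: 14400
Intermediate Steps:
g(j) = 1
C(W) = 2*W*(6 + W) (C(W) = (2*W)*(6 + W) = 2*W*(6 + W))
(C(g(-3)) + P)² = (2*1*(6 + 1) + 106)² = (2*1*7 + 106)² = (14 + 106)² = 120² = 14400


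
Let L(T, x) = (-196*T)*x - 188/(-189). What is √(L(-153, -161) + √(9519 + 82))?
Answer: √(-19162597944 + 3969*√9601)/63 ≈ 2197.3*I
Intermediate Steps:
L(T, x) = 188/189 - 196*T*x (L(T, x) = -196*T*x - 188*(-1/189) = -196*T*x + 188/189 = 188/189 - 196*T*x)
√(L(-153, -161) + √(9519 + 82)) = √((188/189 - 196*(-153)*(-161)) + √(9519 + 82)) = √((188/189 - 4828068) + √9601) = √(-912504664/189 + √9601)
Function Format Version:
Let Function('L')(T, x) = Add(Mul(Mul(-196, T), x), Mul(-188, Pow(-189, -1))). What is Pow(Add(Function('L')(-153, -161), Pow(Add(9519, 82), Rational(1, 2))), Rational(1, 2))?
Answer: Mul(Rational(1, 63), Pow(Add(-19162597944, Mul(3969, Pow(9601, Rational(1, 2)))), Rational(1, 2))) ≈ Mul(2197.3, I)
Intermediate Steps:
Function('L')(T, x) = Add(Rational(188, 189), Mul(-196, T, x)) (Function('L')(T, x) = Add(Mul(-196, T, x), Mul(-188, Rational(-1, 189))) = Add(Mul(-196, T, x), Rational(188, 189)) = Add(Rational(188, 189), Mul(-196, T, x)))
Pow(Add(Function('L')(-153, -161), Pow(Add(9519, 82), Rational(1, 2))), Rational(1, 2)) = Pow(Add(Add(Rational(188, 189), Mul(-196, -153, -161)), Pow(Add(9519, 82), Rational(1, 2))), Rational(1, 2)) = Pow(Add(Add(Rational(188, 189), -4828068), Pow(9601, Rational(1, 2))), Rational(1, 2)) = Pow(Add(Rational(-912504664, 189), Pow(9601, Rational(1, 2))), Rational(1, 2))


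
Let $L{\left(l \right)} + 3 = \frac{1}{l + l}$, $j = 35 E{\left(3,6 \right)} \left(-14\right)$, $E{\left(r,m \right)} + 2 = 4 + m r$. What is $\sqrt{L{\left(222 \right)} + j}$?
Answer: $\frac{i \sqrt{483130941}}{222} \approx 99.01 i$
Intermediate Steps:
$E{\left(r,m \right)} = 2 + m r$ ($E{\left(r,m \right)} = -2 + \left(4 + m r\right) = 2 + m r$)
$j = -9800$ ($j = 35 \left(2 + 6 \cdot 3\right) \left(-14\right) = 35 \left(2 + 18\right) \left(-14\right) = 35 \cdot 20 \left(-14\right) = 700 \left(-14\right) = -9800$)
$L{\left(l \right)} = -3 + \frac{1}{2 l}$ ($L{\left(l \right)} = -3 + \frac{1}{l + l} = -3 + \frac{1}{2 l}$)
$\sqrt{L{\left(222 \right)} + j} = \sqrt{\left(-3 + \frac{1}{2 \cdot 222}\right) - 9800} = \sqrt{\left(-3 + \frac{1}{2} \cdot \frac{1}{222}\right) - 9800} = \sqrt{\left(-3 + \frac{1}{444}\right) - 9800} = \sqrt{- \frac{1331}{444} - 9800} = \sqrt{- \frac{4352531}{444}} = \frac{i \sqrt{483130941}}{222}$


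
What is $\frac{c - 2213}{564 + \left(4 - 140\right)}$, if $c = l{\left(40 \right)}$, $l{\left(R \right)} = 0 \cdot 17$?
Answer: $- \frac{2213}{428} \approx -5.1706$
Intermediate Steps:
$l{\left(R \right)} = 0$
$c = 0$
$\frac{c - 2213}{564 + \left(4 - 140\right)} = \frac{0 - 2213}{564 + \left(4 - 140\right)} = - \frac{2213}{564 + \left(4 - 140\right)} = - \frac{2213}{564 - 136} = - \frac{2213}{428}$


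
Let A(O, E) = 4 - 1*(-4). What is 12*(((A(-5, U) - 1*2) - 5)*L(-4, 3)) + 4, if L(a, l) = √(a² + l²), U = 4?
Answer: 64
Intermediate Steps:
A(O, E) = 8 (A(O, E) = 4 + 4 = 8)
12*(((A(-5, U) - 1*2) - 5)*L(-4, 3)) + 4 = 12*(((8 - 1*2) - 5)*√((-4)² + 3²)) + 4 = 12*(((8 - 2) - 5)*√(16 + 9)) + 4 = 12*((6 - 5)*√25) + 4 = 12*(1*5) + 4 = 12*5 + 4 = 60 + 4 = 64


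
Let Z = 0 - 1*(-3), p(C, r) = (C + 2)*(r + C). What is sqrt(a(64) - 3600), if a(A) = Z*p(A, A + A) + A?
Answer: 4*sqrt(2155) ≈ 185.69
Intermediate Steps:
p(C, r) = (2 + C)*(C + r)
Z = 3 (Z = 0 + 3 = 3)
a(A) = 9*A**2 + 19*A (a(A) = 3*(A**2 + 2*A + 2*(A + A) + A*(A + A)) + A = 3*(A**2 + 2*A + 2*(2*A) + A*(2*A)) + A = 3*(A**2 + 2*A + 4*A + 2*A**2) + A = 3*(3*A**2 + 6*A) + A = (9*A**2 + 18*A) + A = 9*A**2 + 19*A)
sqrt(a(64) - 3600) = sqrt(64*(19 + 9*64) - 3600) = sqrt(64*(19 + 576) - 3600) = sqrt(64*595 - 3600) = sqrt(38080 - 3600) = sqrt(34480) = 4*sqrt(2155)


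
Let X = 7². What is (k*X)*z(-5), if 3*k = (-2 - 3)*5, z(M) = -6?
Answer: 2450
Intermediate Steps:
k = -25/3 (k = ((-2 - 3)*5)/3 = (-5*5)/3 = (⅓)*(-25) = -25/3 ≈ -8.3333)
X = 49
(k*X)*z(-5) = -25/3*49*(-6) = -1225/3*(-6) = 2450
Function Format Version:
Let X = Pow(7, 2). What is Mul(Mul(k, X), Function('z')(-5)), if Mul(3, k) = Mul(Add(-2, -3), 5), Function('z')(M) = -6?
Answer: 2450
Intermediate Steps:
k = Rational(-25, 3) (k = Mul(Rational(1, 3), Mul(Add(-2, -3), 5)) = Mul(Rational(1, 3), Mul(-5, 5)) = Mul(Rational(1, 3), -25) = Rational(-25, 3) ≈ -8.3333)
X = 49
Mul(Mul(k, X), Function('z')(-5)) = Mul(Mul(Rational(-25, 3), 49), -6) = Mul(Rational(-1225, 3), -6) = 2450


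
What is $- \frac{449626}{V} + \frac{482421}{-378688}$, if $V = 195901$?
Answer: $- \frac{264774727009}{74185357888} \approx -3.5691$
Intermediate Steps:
$- \frac{449626}{V} + \frac{482421}{-378688} = - \frac{449626}{195901} + \frac{482421}{-378688} = \left(-449626\right) \frac{1}{195901} + 482421 \left(- \frac{1}{378688}\right) = - \frac{449626}{195901} - \frac{482421}{378688} = - \frac{264774727009}{74185357888}$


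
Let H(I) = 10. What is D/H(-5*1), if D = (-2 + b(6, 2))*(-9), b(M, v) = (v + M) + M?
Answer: -54/5 ≈ -10.800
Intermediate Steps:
b(M, v) = v + 2*M (b(M, v) = (M + v) + M = v + 2*M)
D = -108 (D = (-2 + (2 + 2*6))*(-9) = (-2 + (2 + 12))*(-9) = (-2 + 14)*(-9) = 12*(-9) = -108)
D/H(-5*1) = -108/10 = -108*⅒ = -54/5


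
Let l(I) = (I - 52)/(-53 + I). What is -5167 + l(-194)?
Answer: -1276003/247 ≈ -5166.0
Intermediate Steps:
l(I) = (-52 + I)/(-53 + I)
-5167 + l(-194) = -5167 + (-52 - 194)/(-53 - 194) = -5167 - 246/(-247) = -5167 - 1/247*(-246) = -5167 + 246/247 = -1276003/247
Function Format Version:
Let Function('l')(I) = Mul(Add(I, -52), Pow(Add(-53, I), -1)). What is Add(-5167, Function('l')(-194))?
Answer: Rational(-1276003, 247) ≈ -5166.0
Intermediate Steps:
Function('l')(I) = Mul(Pow(Add(-53, I), -1), Add(-52, I)) (Function('l')(I) = Mul(Add(-52, I), Pow(Add(-53, I), -1)) = Mul(Pow(Add(-53, I), -1), Add(-52, I)))
Add(-5167, Function('l')(-194)) = Add(-5167, Mul(Pow(Add(-53, -194), -1), Add(-52, -194))) = Add(-5167, Mul(Pow(-247, -1), -246)) = Add(-5167, Mul(Rational(-1, 247), -246)) = Add(-5167, Rational(246, 247)) = Rational(-1276003, 247)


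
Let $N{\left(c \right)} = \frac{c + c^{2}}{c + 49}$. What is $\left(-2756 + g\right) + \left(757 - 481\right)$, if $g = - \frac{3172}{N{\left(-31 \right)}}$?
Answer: $- \frac{393916}{155} \approx -2541.4$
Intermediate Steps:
$N{\left(c \right)} = \frac{c + c^{2}}{49 + c}$
$g = - \frac{9516}{155}$ ($g = - \frac{3172}{\left(-31\right) \frac{1}{49 - 31} \left(1 - 31\right)} = - \frac{3172}{\left(-31\right) \frac{1}{18} \left(-30\right)} = - \frac{3172}{\frac{155}{3}} = \left(-3172\right) \frac{3}{155} = - \frac{9516}{155} \approx -61.394$)
$\left(-2756 + g\right) + \left(757 - 481\right) = \left(-2756 - \frac{9516}{155}\right) + \left(757 - 481\right) = - \frac{436696}{155} + 276 = - \frac{393916}{155}$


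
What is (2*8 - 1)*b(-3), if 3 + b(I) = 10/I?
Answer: -95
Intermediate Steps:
b(I) = -3 + 10/I
(2*8 - 1)*b(-3) = (2*8 - 1)*(-3 + 10/(-3)) = (16 - 1)*(-3 + 10*(-1/3)) = 15*(-3 - 10/3) = 15*(-19/3) = -95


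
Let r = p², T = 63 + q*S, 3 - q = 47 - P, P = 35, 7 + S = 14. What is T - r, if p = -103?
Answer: -10609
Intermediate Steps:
S = 7 (S = -7 + 14 = 7)
q = -9 (q = 3 - (47 - 1*35) = 3 - (47 - 35) = 3 - 1*12 = 3 - 12 = -9)
T = 0 (T = 63 - 9*7 = 63 - 63 = 0)
r = 10609 (r = (-103)² = 10609)
T - r = 0 - 1*10609 = 0 - 10609 = -10609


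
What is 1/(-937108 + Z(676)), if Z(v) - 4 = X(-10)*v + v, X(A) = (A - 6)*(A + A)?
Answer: -1/720108 ≈ -1.3887e-6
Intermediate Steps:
X(A) = 2*A*(-6 + A) (X(A) = (-6 + A)*(2*A) = 2*A*(-6 + A))
Z(v) = 4 + 321*v (Z(v) = 4 + ((2*(-10)*(-6 - 10))*v + v) = 4 + ((2*(-10)*(-16))*v + v) = 4 + (320*v + v) = 4 + 321*v)
1/(-937108 + Z(676)) = 1/(-937108 + (4 + 321*676)) = 1/(-937108 + (4 + 216996)) = 1/(-937108 + 217000) = 1/(-720108) = -1/720108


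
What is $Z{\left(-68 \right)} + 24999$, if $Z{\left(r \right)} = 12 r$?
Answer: $24183$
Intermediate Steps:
$Z{\left(-68 \right)} + 24999 = 12 \left(-68\right) + 24999 = -816 + 24999 = 24183$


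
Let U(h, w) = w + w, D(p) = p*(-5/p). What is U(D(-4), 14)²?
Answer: 784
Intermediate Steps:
D(p) = -5
U(h, w) = 2*w
U(D(-4), 14)² = (2*14)² = 28² = 784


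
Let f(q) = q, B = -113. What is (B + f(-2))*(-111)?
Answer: 12765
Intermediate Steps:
(B + f(-2))*(-111) = (-113 - 2)*(-111) = -115*(-111) = 12765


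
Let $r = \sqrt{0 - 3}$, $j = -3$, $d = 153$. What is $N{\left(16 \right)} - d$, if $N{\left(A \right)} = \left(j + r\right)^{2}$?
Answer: $-153 + \left(3 - i \sqrt{3}\right)^{2} \approx -147.0 - 10.392 i$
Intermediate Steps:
$r = i \sqrt{3}$ ($r = \sqrt{-3} = i \sqrt{3} \approx 1.732 i$)
$N{\left(A \right)} = \left(-3 + i \sqrt{3}\right)^{2}$
$N{\left(16 \right)} - d = \left(3 - i \sqrt{3}\right)^{2} - 153 = -153 + \left(3 - i \sqrt{3}\right)^{2}$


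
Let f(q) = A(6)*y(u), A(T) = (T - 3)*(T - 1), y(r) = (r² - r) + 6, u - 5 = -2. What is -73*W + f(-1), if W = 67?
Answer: -4711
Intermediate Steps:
u = 3 (u = 5 - 2 = 3)
y(r) = 6 + r² - r
A(T) = (-1 + T)*(-3 + T) (A(T) = (-3 + T)*(-1 + T) = (-1 + T)*(-3 + T))
f(q) = 180 (f(q) = (3 + 6² - 4*6)*(6 + 3² - 1*3) = (3 + 36 - 24)*(6 + 9 - 3) = 15*12 = 180)
-73*W + f(-1) = -73*67 + 180 = -4891 + 180 = -4711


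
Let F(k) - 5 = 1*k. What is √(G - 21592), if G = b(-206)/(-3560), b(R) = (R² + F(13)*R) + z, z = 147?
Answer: 3*I*√304207518/356 ≈ 146.98*I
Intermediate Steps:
F(k) = 5 + k (F(k) = 5 + 1*k = 5 + k)
b(R) = 147 + R² + 18*R (b(R) = (R² + (5 + 13)*R) + 147 = (R² + 18*R) + 147 = 147 + R² + 18*R)
G = -7775/712 (G = (147 + (-206)² + 18*(-206))/(-3560) = (147 + 42436 - 3708)*(-1/3560) = 38875*(-1/3560) = -7775/712 ≈ -10.920)
√(G - 21592) = √(-7775/712 - 21592) = √(-15381279/712) = 3*I*√304207518/356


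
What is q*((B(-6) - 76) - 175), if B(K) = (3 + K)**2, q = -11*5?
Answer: 13310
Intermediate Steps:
q = -55
q*((B(-6) - 76) - 175) = -55*(((3 - 6)**2 - 76) - 175) = -55*(((-3)**2 - 76) - 175) = -55*((9 - 76) - 175) = -55*(-67 - 175) = -55*(-242) = 13310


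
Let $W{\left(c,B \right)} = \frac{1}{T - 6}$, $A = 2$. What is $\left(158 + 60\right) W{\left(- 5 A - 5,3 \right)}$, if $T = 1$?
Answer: $- \frac{218}{5} \approx -43.6$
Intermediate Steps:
$W{\left(c,B \right)} = - \frac{1}{5}$ ($W{\left(c,B \right)} = \frac{1}{1 - 6} = \frac{1}{-5} = - \frac{1}{5}$)
$\left(158 + 60\right) W{\left(- 5 A - 5,3 \right)} = \left(158 + 60\right) \left(- \frac{1}{5}\right) = 218 \left(- \frac{1}{5}\right) = - \frac{218}{5}$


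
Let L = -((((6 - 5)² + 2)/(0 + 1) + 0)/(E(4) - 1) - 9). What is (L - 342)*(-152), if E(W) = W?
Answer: 50768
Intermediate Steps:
L = 8 (L = -((((6 - 5)² + 2)/(0 + 1) + 0)/(4 - 1) - 9) = -(((1² + 2)/1 + 0)/3 - 9) = -(((1 + 2)*1 + 0)*(⅓) - 9) = -((3*1 + 0)*(⅓) - 9) = -((3 + 0)*(⅓) - 9) = -(3*(⅓) - 9) = -(1 - 9) = -1*(-8) = 8)
(L - 342)*(-152) = (8 - 342)*(-152) = -334*(-152) = 50768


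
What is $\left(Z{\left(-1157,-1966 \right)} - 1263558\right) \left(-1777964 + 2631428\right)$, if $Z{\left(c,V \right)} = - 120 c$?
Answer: $-959906323152$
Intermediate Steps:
$\left(Z{\left(-1157,-1966 \right)} - 1263558\right) \left(-1777964 + 2631428\right) = \left(\left(-120\right) \left(-1157\right) - 1263558\right) \left(-1777964 + 2631428\right) = \left(138840 - 1263558\right) 853464 = \left(-1124718\right) 853464 = -959906323152$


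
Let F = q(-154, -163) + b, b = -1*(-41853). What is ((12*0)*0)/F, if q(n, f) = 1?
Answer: 0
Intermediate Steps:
b = 41853
F = 41854 (F = 1 + 41853 = 41854)
((12*0)*0)/F = ((12*0)*0)/41854 = (0*0)*(1/41854) = 0*(1/41854) = 0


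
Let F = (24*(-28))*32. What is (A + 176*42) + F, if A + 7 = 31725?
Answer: 17606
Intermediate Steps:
A = 31718 (A = -7 + 31725 = 31718)
F = -21504 (F = -672*32 = -21504)
(A + 176*42) + F = (31718 + 176*42) - 21504 = (31718 + 7392) - 21504 = 39110 - 21504 = 17606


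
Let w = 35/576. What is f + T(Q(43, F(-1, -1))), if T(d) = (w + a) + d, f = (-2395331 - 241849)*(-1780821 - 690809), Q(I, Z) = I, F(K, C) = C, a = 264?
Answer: 3754444725335267/576 ≈ 6.5181e+12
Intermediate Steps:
w = 35/576 (w = 35*(1/576) = 35/576 ≈ 0.060764)
f = 6518133203400 (f = -2637180*(-2471630) = 6518133203400)
T(d) = 152099/576 + d (T(d) = (35/576 + 264) + d = 152099/576 + d)
f + T(Q(43, F(-1, -1))) = 6518133203400 + (152099/576 + 43) = 6518133203400 + 176867/576 = 3754444725335267/576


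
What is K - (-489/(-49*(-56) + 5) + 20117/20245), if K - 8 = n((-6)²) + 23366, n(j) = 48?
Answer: 1303470992282/55653505 ≈ 23421.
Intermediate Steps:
K = 23422 (K = 8 + (48 + 23366) = 8 + 23414 = 23422)
K - (-489/(-49*(-56) + 5) + 20117/20245) = 23422 - (-489/(-49*(-56) + 5) + 20117/20245) = 23422 - (-489/(2744 + 5) + 20117*(1/20245)) = 23422 - (-489/2749 + 20117/20245) = 23422 - 1*45401828/55653505 = 23422 - 45401828/55653505 = 1303470992282/55653505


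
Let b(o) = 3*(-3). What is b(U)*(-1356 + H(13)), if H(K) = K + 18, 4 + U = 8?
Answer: 11925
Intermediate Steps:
U = 4 (U = -4 + 8 = 4)
b(o) = -9
H(K) = 18 + K
b(U)*(-1356 + H(13)) = -9*(-1356 + (18 + 13)) = -9*(-1356 + 31) = -9*(-1325) = 11925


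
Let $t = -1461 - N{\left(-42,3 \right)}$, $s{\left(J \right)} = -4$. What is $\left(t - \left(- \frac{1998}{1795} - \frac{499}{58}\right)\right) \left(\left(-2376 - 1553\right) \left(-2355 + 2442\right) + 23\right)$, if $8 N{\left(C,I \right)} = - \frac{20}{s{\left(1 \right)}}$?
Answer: $\frac{5166586925655}{10411} \approx 4.9626 \cdot 10^{8}$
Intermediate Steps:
$N{\left(C,I \right)} = \frac{5}{8}$ ($N{\left(C,I \right)} = \frac{\left(-20\right) \frac{1}{-4}}{8} = \frac{\left(-20\right) \left(- \frac{1}{4}\right)}{8} = \frac{1}{8} \cdot 5 = \frac{5}{8}$)
$t = - \frac{11693}{8}$ ($t = -1461 - \frac{5}{8} = - \frac{11693}{8} \approx -1461.6$)
$\left(t - \left(- \frac{1998}{1795} - \frac{499}{58}\right)\right) \left(\left(-2376 - 1553\right) \left(-2355 + 2442\right) + 23\right) = \left(- \frac{11693}{8} - \left(- \frac{1998}{1795} - \frac{499}{58}\right)\right) \left(\left(-2376 - 1553\right) \left(-2355 + 2442\right) + 23\right) = \left(- \frac{11693}{8} - - \frac{1011589}{104110}\right) \left(\left(-3929\right) 87 + 23\right) = \left(- \frac{11693}{8} + \left(\frac{1998}{1795} + \frac{499}{58}\right)\right) \left(-341823 + 23\right) = \left(- \frac{11693}{8} + \frac{1011589}{104110}\right) \left(-341800\right) = \left(- \frac{604632759}{416440}\right) \left(-341800\right) = \frac{5166586925655}{10411}$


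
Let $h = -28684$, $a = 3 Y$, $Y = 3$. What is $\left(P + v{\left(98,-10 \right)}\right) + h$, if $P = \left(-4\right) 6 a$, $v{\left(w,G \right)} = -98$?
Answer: $-28998$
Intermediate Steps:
$a = 9$ ($a = 3 \cdot 3 = 9$)
$P = -216$ ($P = \left(-4\right) 6 \cdot 9 = \left(-24\right) 9 = -216$)
$\left(P + v{\left(98,-10 \right)}\right) + h = \left(-216 - 98\right) - 28684 = -314 - 28684 = -28998$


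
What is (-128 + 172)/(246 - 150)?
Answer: 11/24 ≈ 0.45833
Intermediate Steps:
(-128 + 172)/(246 - 150) = 44/96 = 44*(1/96) = 11/24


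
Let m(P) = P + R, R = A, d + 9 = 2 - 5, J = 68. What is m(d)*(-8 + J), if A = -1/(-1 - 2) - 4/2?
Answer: -820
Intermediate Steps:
d = -12 (d = -9 + (2 - 5) = -9 - 3 = -12)
A = -5/3 (A = -1/(-3) - 4*1/2 = -1*(-1/3) - 2 = 1/3 - 2 = -5/3 ≈ -1.6667)
R = -5/3 ≈ -1.6667
m(P) = -5/3 + P (m(P) = P - 5/3 = -5/3 + P)
m(d)*(-8 + J) = (-5/3 - 12)*(-8 + 68) = -41/3*60 = -820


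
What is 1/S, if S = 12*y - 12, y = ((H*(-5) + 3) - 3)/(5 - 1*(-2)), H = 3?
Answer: -7/264 ≈ -0.026515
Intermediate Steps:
y = -15/7 (y = ((3*(-5) + 3) - 3)/(5 - 1*(-2)) = ((-15 + 3) - 3)/(5 + 2) = (-12 - 3)/7 = -15*⅐ = -15/7 ≈ -2.1429)
S = -264/7 (S = 12*(-15/7) - 12 = -180/7 - 12 = -264/7 ≈ -37.714)
1/S = 1/(-264/7) = -7/264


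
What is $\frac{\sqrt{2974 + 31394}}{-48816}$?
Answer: $- \frac{\sqrt{537}}{6102} \approx -0.0037977$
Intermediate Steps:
$\frac{\sqrt{2974 + 31394}}{-48816} = \sqrt{34368} \left(- \frac{1}{48816}\right) = 8 \sqrt{537} \left(- \frac{1}{48816}\right) = - \frac{\sqrt{537}}{6102}$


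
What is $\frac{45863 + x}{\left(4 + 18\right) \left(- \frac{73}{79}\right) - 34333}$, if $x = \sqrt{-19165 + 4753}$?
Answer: $- \frac{3623177}{2713913} - \frac{158 i \sqrt{3603}}{2713913} \approx -1.335 - 0.0034946 i$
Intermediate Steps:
$x = 2 i \sqrt{3603}$ ($x = \sqrt{-14412} = 2 i \sqrt{3603} \approx 120.05 i$)
$\frac{45863 + x}{\left(4 + 18\right) \left(- \frac{73}{79}\right) - 34333} = \frac{45863 + 2 i \sqrt{3603}}{\left(4 + 18\right) \left(- \frac{73}{79}\right) - 34333} = \frac{45863 + 2 i \sqrt{3603}}{22 \left(\left(-73\right) \frac{1}{79}\right) - 34333} = \frac{45863 + 2 i \sqrt{3603}}{22 \left(- \frac{73}{79}\right) - 34333} = \frac{45863 + 2 i \sqrt{3603}}{- \frac{1606}{79} - 34333} = \frac{45863 + 2 i \sqrt{3603}}{- \frac{2713913}{79}} = \left(45863 + 2 i \sqrt{3603}\right) \left(- \frac{79}{2713913}\right) = - \frac{3623177}{2713913} - \frac{158 i \sqrt{3603}}{2713913}$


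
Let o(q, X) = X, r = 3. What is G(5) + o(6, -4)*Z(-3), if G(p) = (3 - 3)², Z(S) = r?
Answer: -12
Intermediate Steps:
Z(S) = 3
G(p) = 0 (G(p) = 0² = 0)
G(5) + o(6, -4)*Z(-3) = 0 - 4*3 = 0 - 12 = -12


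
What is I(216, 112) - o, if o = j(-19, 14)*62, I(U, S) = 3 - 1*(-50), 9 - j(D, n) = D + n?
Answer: -815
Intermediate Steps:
j(D, n) = 9 - D - n (j(D, n) = 9 - (D + n) = 9 + (-D - n) = 9 - D - n)
I(U, S) = 53 (I(U, S) = 3 + 50 = 53)
o = 868 (o = (9 - 1*(-19) - 1*14)*62 = (9 + 19 - 14)*62 = 14*62 = 868)
I(216, 112) - o = 53 - 1*868 = 53 - 868 = -815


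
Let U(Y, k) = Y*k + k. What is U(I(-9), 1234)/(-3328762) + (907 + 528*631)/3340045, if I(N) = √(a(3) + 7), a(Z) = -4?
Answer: 110793454962/1111821487429 - 617*√3/1664381 ≈ 0.099008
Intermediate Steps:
I(N) = √3 (I(N) = √(-4 + 7) = √3)
U(Y, k) = k + Y*k
U(I(-9), 1234)/(-3328762) + (907 + 528*631)/3340045 = (1234*(1 + √3))/(-3328762) + (907 + 528*631)/3340045 = (1234 + 1234*√3)*(-1/3328762) + (907 + 333168)*(1/3340045) = (-617/1664381 - 617*√3/1664381) + 334075*(1/3340045) = (-617/1664381 - 617*√3/1664381) + 66815/668009 = 110793454962/1111821487429 - 617*√3/1664381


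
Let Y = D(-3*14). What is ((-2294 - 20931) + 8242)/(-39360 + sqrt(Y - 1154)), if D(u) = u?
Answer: 147432720/387302699 + 14983*I*sqrt(299)/774605398 ≈ 0.38067 + 0.00033447*I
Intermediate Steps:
Y = -42 (Y = -3*14 = -42)
((-2294 - 20931) + 8242)/(-39360 + sqrt(Y - 1154)) = ((-2294 - 20931) + 8242)/(-39360 + sqrt(-42 - 1154)) = (-23225 + 8242)/(-39360 + sqrt(-1196)) = -14983/(-39360 + 2*I*sqrt(299))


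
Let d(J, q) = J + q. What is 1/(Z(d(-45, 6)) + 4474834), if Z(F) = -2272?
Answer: 1/4472562 ≈ 2.2359e-7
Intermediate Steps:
1/(Z(d(-45, 6)) + 4474834) = 1/(-2272 + 4474834) = 1/4472562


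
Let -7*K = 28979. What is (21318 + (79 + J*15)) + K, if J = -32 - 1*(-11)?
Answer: 118595/7 ≈ 16942.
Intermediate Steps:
K = -28979/7 (K = -⅐*28979 = -28979/7 ≈ -4139.9)
J = -21 (J = -32 + 11 = -21)
(21318 + (79 + J*15)) + K = (21318 + (79 - 21*15)) - 28979/7 = (21318 + (79 - 315)) - 28979/7 = (21318 - 236) - 28979/7 = 21082 - 28979/7 = 118595/7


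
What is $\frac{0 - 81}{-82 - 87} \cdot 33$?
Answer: $\frac{2673}{169} \approx 15.817$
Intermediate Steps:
$\frac{0 - 81}{-82 - 87} \cdot 33 = - \frac{81}{-169} \cdot 33 = \left(-81\right) \left(- \frac{1}{169}\right) 33 = \frac{81}{169} \cdot 33 = \frac{2673}{169}$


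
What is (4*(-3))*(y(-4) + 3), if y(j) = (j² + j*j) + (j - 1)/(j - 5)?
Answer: -1280/3 ≈ -426.67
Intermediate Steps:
y(j) = 2*j² + (-1 + j)/(-5 + j) (y(j) = (j² + j²) + (-1 + j)/(-5 + j) = 2*j² + (-1 + j)/(-5 + j))
(4*(-3))*(y(-4) + 3) = (4*(-3))*((-1 - 4 - 10*(-4)² + 2*(-4)³)/(-5 - 4) + 3) = -12*((-1 - 4 - 10*16 + 2*(-64))/(-9) + 3) = -12*(-(-1 - 4 - 160 - 128)/9 + 3) = -12*(-⅑*(-293) + 3) = -12*(293/9 + 3) = -12*320/9 = -1280/3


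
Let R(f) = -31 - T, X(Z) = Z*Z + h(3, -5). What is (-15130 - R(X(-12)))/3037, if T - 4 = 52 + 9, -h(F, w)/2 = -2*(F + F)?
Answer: -15034/3037 ≈ -4.9503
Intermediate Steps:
h(F, w) = 8*F (h(F, w) = -(-4)*(F + F) = -(-4)*2*F = -(-8)*F = 8*F)
T = 65 (T = 4 + (52 + 9) = 4 + 61 = 65)
X(Z) = 24 + Z² (X(Z) = Z*Z + 8*3 = Z² + 24 = 24 + Z²)
R(f) = -96 (R(f) = -31 - 1*65 = -31 - 65 = -96)
(-15130 - R(X(-12)))/3037 = (-15130 - 1*(-96))/3037 = (-15130 + 96)*(1/3037) = -15034*1/3037 = -15034/3037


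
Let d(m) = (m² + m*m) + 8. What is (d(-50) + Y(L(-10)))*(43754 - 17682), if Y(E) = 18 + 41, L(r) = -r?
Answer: 132106824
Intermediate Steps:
Y(E) = 59
d(m) = 8 + 2*m² (d(m) = (m² + m²) + 8 = 2*m² + 8 = 8 + 2*m²)
(d(-50) + Y(L(-10)))*(43754 - 17682) = ((8 + 2*(-50)²) + 59)*(43754 - 17682) = ((8 + 2*2500) + 59)*26072 = ((8 + 5000) + 59)*26072 = (5008 + 59)*26072 = 5067*26072 = 132106824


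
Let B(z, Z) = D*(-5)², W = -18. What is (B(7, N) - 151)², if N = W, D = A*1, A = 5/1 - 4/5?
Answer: 2116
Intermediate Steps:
A = 21/5 (A = 5*1 - 4*⅕ = 5 - ⅘ = 21/5 ≈ 4.2000)
D = 21/5 (D = (21/5)*1 = 21/5 ≈ 4.2000)
N = -18
B(z, Z) = 105 (B(z, Z) = (21/5)*(-5)² = (21/5)*25 = 105)
(B(7, N) - 151)² = (105 - 151)² = (-46)² = 2116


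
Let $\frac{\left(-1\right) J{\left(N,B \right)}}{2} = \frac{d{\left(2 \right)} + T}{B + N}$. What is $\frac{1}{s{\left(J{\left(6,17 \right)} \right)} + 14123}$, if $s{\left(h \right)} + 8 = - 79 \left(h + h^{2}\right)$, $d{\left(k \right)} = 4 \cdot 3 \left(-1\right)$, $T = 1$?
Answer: $\frac{529}{7388625} \approx 7.1597 \cdot 10^{-5}$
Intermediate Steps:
$d{\left(k \right)} = -12$ ($d{\left(k \right)} = 12 \left(-1\right) = -12$)
$J{\left(N,B \right)} = \frac{22}{B + N}$ ($J{\left(N,B \right)} = - 2 \frac{-12 + 1}{B + N} = - 2 \left(- \frac{11}{B + N}\right) = \frac{22}{B + N}$)
$s{\left(h \right)} = -8 - 79 h - 79 h^{2}$ ($s{\left(h \right)} = -8 - 79 \left(h + h^{2}\right) = -8 - \left(79 h + 79 h^{2}\right) = -8 - 79 h - 79 h^{2}$)
$\frac{1}{s{\left(J{\left(6,17 \right)} \right)} + 14123} = \frac{1}{\left(-8 - 79 \frac{22}{17 + 6} - 79 \left(\frac{22}{17 + 6}\right)^{2}\right) + 14123} = \frac{1}{\left(-8 - 79 \cdot \frac{22}{23} - 79 \left(\frac{22}{23}\right)^{2}\right) + 14123} = \frac{1}{\left(-8 - 79 \cdot 22 \cdot \frac{1}{23} - 79 \left(22 \cdot \frac{1}{23}\right)^{2}\right) + 14123} = \frac{1}{\left(-8 - \frac{1738}{23} - 79 \left(\frac{22}{23}\right)^{2}\right) + 14123} = \frac{1}{\left(-8 - \frac{1738}{23} - \frac{38236}{529}\right) + 14123} = \frac{1}{- \frac{82442}{529} + 14123} = \frac{1}{\frac{7388625}{529}} = \frac{529}{7388625}$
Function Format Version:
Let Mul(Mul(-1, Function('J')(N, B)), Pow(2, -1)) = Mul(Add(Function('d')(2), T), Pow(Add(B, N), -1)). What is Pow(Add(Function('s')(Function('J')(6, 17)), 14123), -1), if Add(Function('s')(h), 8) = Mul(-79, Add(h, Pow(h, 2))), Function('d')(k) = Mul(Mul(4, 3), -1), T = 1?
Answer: Rational(529, 7388625) ≈ 7.1597e-5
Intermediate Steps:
Function('d')(k) = -12 (Function('d')(k) = Mul(12, -1) = -12)
Function('J')(N, B) = Mul(22, Pow(Add(B, N), -1)) (Function('J')(N, B) = Mul(-2, Mul(Add(-12, 1), Pow(Add(B, N), -1))) = Mul(-2, Mul(-11, Pow(Add(B, N), -1))) = Mul(22, Pow(Add(B, N), -1)))
Function('s')(h) = Add(-8, Mul(-79, h), Mul(-79, Pow(h, 2))) (Function('s')(h) = Add(-8, Mul(-79, Add(h, Pow(h, 2)))) = Add(-8, Add(Mul(-79, h), Mul(-79, Pow(h, 2)))) = Add(-8, Mul(-79, h), Mul(-79, Pow(h, 2))))
Pow(Add(Function('s')(Function('J')(6, 17)), 14123), -1) = Pow(Add(Add(-8, Mul(-79, Mul(22, Pow(Add(17, 6), -1))), Mul(-79, Pow(Mul(22, Pow(Add(17, 6), -1)), 2))), 14123), -1) = Pow(Add(Add(-8, Mul(-79, Mul(22, Pow(23, -1))), Mul(-79, Pow(Mul(22, Pow(23, -1)), 2))), 14123), -1) = Pow(Add(Add(-8, Mul(-79, Mul(22, Rational(1, 23))), Mul(-79, Pow(Mul(22, Rational(1, 23)), 2))), 14123), -1) = Pow(Add(Add(-8, Mul(-79, Rational(22, 23)), Mul(-79, Pow(Rational(22, 23), 2))), 14123), -1) = Pow(Add(Add(-8, Rational(-1738, 23), Mul(-79, Rational(484, 529))), 14123), -1) = Pow(Add(Add(-8, Rational(-1738, 23), Rational(-38236, 529)), 14123), -1) = Pow(Add(Rational(-82442, 529), 14123), -1) = Pow(Rational(7388625, 529), -1) = Rational(529, 7388625)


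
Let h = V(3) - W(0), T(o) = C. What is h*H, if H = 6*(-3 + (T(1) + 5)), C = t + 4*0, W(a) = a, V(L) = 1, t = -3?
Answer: -6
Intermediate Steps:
C = -3 (C = -3 + 4*0 = -3 + 0 = -3)
T(o) = -3
h = 1 (h = 1 - 1*0 = 1 + 0 = 1)
H = -6 (H = 6*(-3 + (-3 + 5)) = 6*(-3 + 2) = 6*(-1) = -6)
h*H = 1*(-6) = -6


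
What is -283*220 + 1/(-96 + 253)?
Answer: -9774819/157 ≈ -62260.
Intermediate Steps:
-283*220 + 1/(-96 + 253) = -62260 + 1/157 = -9774819/157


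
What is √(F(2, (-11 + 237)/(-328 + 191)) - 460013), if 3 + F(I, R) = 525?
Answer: I*√459491 ≈ 677.86*I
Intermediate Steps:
F(I, R) = 522 (F(I, R) = -3 + 525 = 522)
√(F(2, (-11 + 237)/(-328 + 191)) - 460013) = √(522 - 460013) = √(-459491) = I*√459491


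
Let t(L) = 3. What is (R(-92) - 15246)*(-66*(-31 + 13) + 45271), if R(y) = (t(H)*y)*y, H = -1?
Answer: 471373014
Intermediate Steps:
R(y) = 3*y**2 (R(y) = (3*y)*y = 3*y**2)
(R(-92) - 15246)*(-66*(-31 + 13) + 45271) = (3*(-92)**2 - 15246)*(-66*(-31 + 13) + 45271) = (3*8464 - 15246)*(-66*(-18) + 45271) = (25392 - 15246)*(1188 + 45271) = 10146*46459 = 471373014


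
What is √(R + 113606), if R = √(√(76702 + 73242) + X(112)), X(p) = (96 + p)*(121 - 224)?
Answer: √(113606 + I*√2*√(10712 - √37486)) ≈ 337.05 + 0.215*I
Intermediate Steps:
X(p) = -9888 - 103*p (X(p) = (96 + p)*(-103) = -9888 - 103*p)
R = √(-21424 + 2*√37486) (R = √(√(76702 + 73242) + (-9888 - 103*112)) = √(√149944 + (-9888 - 11536)) = √(2*√37486 - 21424) = √(-21424 + 2*√37486) ≈ 145.04*I)
√(R + 113606) = √(√(-21424 + 2*√37486) + 113606) = √(113606 + √(-21424 + 2*√37486))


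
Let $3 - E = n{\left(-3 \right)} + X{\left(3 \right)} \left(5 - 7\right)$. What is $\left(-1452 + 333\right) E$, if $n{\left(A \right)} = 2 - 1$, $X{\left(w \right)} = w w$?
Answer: $-22380$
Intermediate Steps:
$X{\left(w \right)} = w^{2}$
$n{\left(A \right)} = 1$ ($n{\left(A \right)} = 2 - 1 = 1$)
$E = 20$ ($E = 3 - \left(1 + 3^{2} \left(5 - 7\right)\right) = 3 - \left(1 + 9 \left(5 - 7\right)\right) = 3 - \left(1 + 9 \left(-2\right)\right) = 3 - \left(1 - 18\right) = 3 - -17 = 3 + 17 = 20$)
$\left(-1452 + 333\right) E = \left(-1452 + 333\right) 20 = \left(-1119\right) 20 = -22380$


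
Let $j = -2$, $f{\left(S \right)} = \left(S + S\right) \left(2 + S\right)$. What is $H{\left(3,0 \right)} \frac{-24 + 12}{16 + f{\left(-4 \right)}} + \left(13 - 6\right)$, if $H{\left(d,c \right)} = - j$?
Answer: $\frac{25}{4} \approx 6.25$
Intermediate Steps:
$f{\left(S \right)} = 2 S \left(2 + S\right)$
$H{\left(d,c \right)} = 2$ ($H{\left(d,c \right)} = \left(-1\right) \left(-2\right) = 2$)
$H{\left(3,0 \right)} \frac{-24 + 12}{16 + f{\left(-4 \right)}} + \left(13 - 6\right) = 2 \frac{-24 + 12}{16 + 2 \left(-4\right) \left(2 - 4\right)} + \left(13 - 6\right) = 2 \left(- \frac{12}{16 + 2 \left(-4\right) \left(-2\right)}\right) + \left(13 - 6\right) = 2 \left(- \frac{12}{16 + 16}\right) + 7 = 2 \left(- \frac{12}{32}\right) + 7 = 2 \left(\left(-12\right) \frac{1}{32}\right) + 7 = 2 \left(- \frac{3}{8}\right) + 7 = - \frac{3}{4} + 7 = \frac{25}{4}$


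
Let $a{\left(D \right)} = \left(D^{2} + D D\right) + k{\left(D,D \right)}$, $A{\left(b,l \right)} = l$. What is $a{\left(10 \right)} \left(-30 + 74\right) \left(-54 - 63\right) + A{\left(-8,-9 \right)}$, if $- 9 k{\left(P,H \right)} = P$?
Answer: $-1023889$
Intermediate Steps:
$k{\left(P,H \right)} = - \frac{P}{9}$
$a{\left(D \right)} = 2 D^{2} - \frac{D}{9}$ ($a{\left(D \right)} = \left(D^{2} + D D\right) - \frac{D}{9} = \left(D^{2} + D^{2}\right) - \frac{D}{9} = 2 D^{2} - \frac{D}{9}$)
$a{\left(10 \right)} \left(-30 + 74\right) \left(-54 - 63\right) + A{\left(-8,-9 \right)} = \frac{1}{9} \cdot 10 \left(-1 + 18 \cdot 10\right) \left(-30 + 74\right) \left(-54 - 63\right) - 9 = \frac{1}{9} \cdot 10 \left(-1 + 180\right) 44 \left(-117\right) - 9 = \frac{1}{9} \cdot 10 \cdot 179 \left(-5148\right) - 9 = \frac{1790}{9} \left(-5148\right) - 9 = -1023880 - 9 = -1023889$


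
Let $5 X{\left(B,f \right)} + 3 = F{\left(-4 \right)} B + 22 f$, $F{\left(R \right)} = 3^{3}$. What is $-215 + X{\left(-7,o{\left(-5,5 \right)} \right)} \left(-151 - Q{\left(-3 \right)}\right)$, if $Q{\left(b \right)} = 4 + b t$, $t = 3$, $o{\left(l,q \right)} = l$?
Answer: $\frac{43017}{5} \approx 8603.4$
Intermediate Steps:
$F{\left(R \right)} = 27$
$X{\left(B,f \right)} = - \frac{3}{5} + \frac{22 f}{5} + \frac{27 B}{5}$ ($X{\left(B,f \right)} = - \frac{3}{5} + \frac{27 B + 22 f}{5} = - \frac{3}{5} + \frac{22 f + 27 B}{5} = - \frac{3}{5} + \left(\frac{22 f}{5} + \frac{27 B}{5}\right) = - \frac{3}{5} + \frac{22 f}{5} + \frac{27 B}{5}$)
$Q{\left(b \right)} = 4 + 3 b$ ($Q{\left(b \right)} = 4 + b 3 = 4 + 3 b$)
$-215 + X{\left(-7,o{\left(-5,5 \right)} \right)} \left(-151 - Q{\left(-3 \right)}\right) = -215 + \left(- \frac{3}{5} + \frac{22}{5} \left(-5\right) + \frac{27}{5} \left(-7\right)\right) \left(-151 - \left(4 + 3 \left(-3\right)\right)\right) = -215 + \left(- \frac{3}{5} - 22 - \frac{189}{5}\right) \left(-151 - \left(4 - 9\right)\right) = -215 - \frac{302 \left(-151 - -5\right)}{5} = -215 - \frac{302 \left(-151 + 5\right)}{5} = -215 - - \frac{44092}{5} = -215 + \frac{44092}{5} = \frac{43017}{5}$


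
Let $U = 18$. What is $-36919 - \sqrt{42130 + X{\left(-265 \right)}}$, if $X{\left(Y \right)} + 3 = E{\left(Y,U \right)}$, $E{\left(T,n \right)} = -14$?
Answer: $-36919 - \sqrt{42113} \approx -37124.0$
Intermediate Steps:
$X{\left(Y \right)} = -17$ ($X{\left(Y \right)} = -3 - 14 = -17$)
$-36919 - \sqrt{42130 + X{\left(-265 \right)}} = -36919 - \sqrt{42130 - 17} = -36919 - \sqrt{42113}$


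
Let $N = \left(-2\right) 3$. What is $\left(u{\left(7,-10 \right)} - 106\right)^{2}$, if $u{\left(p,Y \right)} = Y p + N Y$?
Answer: $13456$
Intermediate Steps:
$N = -6$
$u{\left(p,Y \right)} = - 6 Y + Y p$ ($u{\left(p,Y \right)} = Y p - 6 Y = - 6 Y + Y p$)
$\left(u{\left(7,-10 \right)} - 106\right)^{2} = \left(- 10 \left(-6 + 7\right) - 106\right)^{2} = \left(\left(-10\right) 1 - 106\right)^{2} = \left(-10 - 106\right)^{2} = \left(-116\right)^{2} = 13456$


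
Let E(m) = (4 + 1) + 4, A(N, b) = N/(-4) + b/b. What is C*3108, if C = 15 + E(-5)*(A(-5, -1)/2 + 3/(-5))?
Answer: 613053/10 ≈ 61305.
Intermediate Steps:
A(N, b) = 1 - N/4 (A(N, b) = N*(-¼) + 1 = -N/4 + 1 = 1 - N/4)
E(m) = 9 (E(m) = 5 + 4 = 9)
C = 789/40 (C = 15 + 9*((1 - ¼*(-5))/2 + 3/(-5)) = 15 + 9*((1 + 5/4)*(½) + 3*(-⅕)) = 15 + 9*((9/4)*(½) - ⅗) = 15 + 9*(9/8 - ⅗) = 15 + 9*(21/40) = 15 + 189/40 = 789/40 ≈ 19.725)
C*3108 = (789/40)*3108 = 613053/10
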